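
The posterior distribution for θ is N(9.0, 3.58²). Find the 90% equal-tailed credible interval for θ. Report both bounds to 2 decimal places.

The posterior is symmetric, so the 90% equal-tailed interval is θ = 9.0 ± z·3.58 with z = 1.645.
Half-width: 1.645 × 3.58 = 5.89.
9.0 − 5.89 = 3.11; 9.0 + 5.89 = 14.89.

[3.11, 14.89]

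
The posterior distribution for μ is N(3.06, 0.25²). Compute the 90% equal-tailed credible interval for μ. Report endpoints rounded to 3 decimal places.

The posterior is symmetric, so the 90% equal-tailed interval is μ = 3.06 ± z·0.25 with z = 1.645.
Half-width: 1.645 × 0.25 = 0.411.
3.06 − 0.411 = 2.649; 3.06 + 0.411 = 3.471.

[2.649, 3.471]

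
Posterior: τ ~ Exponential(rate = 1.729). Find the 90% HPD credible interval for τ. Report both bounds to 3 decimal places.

The exponential density is strictly decreasing on [0, ∞), so the HPD interval is anchored at 0: [0, q] with P(τ ≤ q) = 0.90.
q = −ln(1 − 0.90) / 1.729 = 2.3026 / 1.729 = 1.332.

[0.000, 1.332]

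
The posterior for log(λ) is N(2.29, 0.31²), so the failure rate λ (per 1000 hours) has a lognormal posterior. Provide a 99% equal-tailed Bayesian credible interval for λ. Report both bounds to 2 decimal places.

On the log scale the 99% interval is 2.29 ± 2.576 × 0.31 = [1.4915, 3.0885].
Exponentiate: [e^1.4915, e^3.0885] = [4.44, 21.94].

[4.44, 21.94]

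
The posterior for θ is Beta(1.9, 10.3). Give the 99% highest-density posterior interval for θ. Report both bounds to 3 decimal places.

The posterior is unimodal and skewed, so the HPD interval has equal density at both endpoints and is the shortest 99% interval.
Solving f(0.001) = f(0.453) with F(0.453) − F(0.001) = 0.99 gives [0.001, 0.453].
For comparison, the equal-tailed interval is [0.008, 0.491]; the HPD is narrower and shifted toward the mode.

[0.001, 0.453]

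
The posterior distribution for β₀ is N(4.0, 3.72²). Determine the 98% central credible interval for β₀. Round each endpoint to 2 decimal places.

[-4.65, 12.65]

The posterior is symmetric, so the 98% equal-tailed interval is β₀ = 4.0 ± z·3.72 with z = 2.326.
Half-width: 2.326 × 3.72 = 8.65.
4.0 − 8.65 = -4.65; 4.0 + 8.65 = 12.65.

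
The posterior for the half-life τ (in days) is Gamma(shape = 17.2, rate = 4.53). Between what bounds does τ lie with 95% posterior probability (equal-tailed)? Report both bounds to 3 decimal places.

[2.220, 5.790]

Posterior: Gamma(shape 17.2, rate 4.53).
Equal-tailed 95% interval: Gamma(17.2, 4.53) quantiles at 0.025 and 0.975.
Posterior mean ≈ 3.797, SD ≈ 0.916; a Normal approximation gives roughly [2.003, 5.591].
Exact: lower = 2.220; upper = 5.790.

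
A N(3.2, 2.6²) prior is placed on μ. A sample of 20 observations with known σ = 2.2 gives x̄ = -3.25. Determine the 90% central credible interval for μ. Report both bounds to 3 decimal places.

Posterior precision = 1/2.6² + 20/2.2² = 0.1479 + 4.1322 = 4.2802, so posterior SD = 0.4834.
Posterior mean = (3.2/2.6² + 20·-3.25/2.2²) / 4.2802 = -3.0271.
Interval: -3.0271 ± 1.645 × 0.4834 → [-3.822, -2.232].

[-3.822, -2.232]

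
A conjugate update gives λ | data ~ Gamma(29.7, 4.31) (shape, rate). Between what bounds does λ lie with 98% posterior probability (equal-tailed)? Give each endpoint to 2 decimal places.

Posterior: Gamma(shape 29.7, rate 4.31).
Equal-tailed 98% interval: Gamma(29.7, 4.31) quantiles at 0.01 and 0.99.
Posterior mean ≈ 6.89, SD ≈ 1.26; a Normal approximation gives roughly [3.95, 9.83].
Exact: lower = 4.29; upper = 10.17.

[4.29, 10.17]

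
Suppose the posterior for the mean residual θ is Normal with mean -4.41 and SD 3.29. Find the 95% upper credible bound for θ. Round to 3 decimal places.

1.002

Need U with P(θ ≤ U) = 0.95: U = -4.41 + z_{0.05}·3.29.
z = 1.645; U = -4.41 + 1.645 × 3.29 = 1.002.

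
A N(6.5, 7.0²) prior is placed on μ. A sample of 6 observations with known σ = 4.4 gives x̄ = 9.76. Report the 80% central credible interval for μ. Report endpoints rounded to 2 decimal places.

[7.33, 11.79]

Posterior precision = 1/7.0² + 6/4.4² = 0.0204 + 0.3099 = 0.3303, so posterior SD = 1.7399.
Posterior mean = (6.5/7.0² + 6·9.76/4.4²) / 0.3303 = 9.5586.
Interval: 9.5586 ± 1.282 × 1.7399 → [7.33, 11.79].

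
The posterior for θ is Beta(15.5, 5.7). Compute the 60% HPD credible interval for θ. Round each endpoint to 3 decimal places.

The posterior is unimodal and skewed, so the HPD interval has equal density at both endpoints and is the shortest 60% interval.
Solving f(0.670) = f(0.829) with F(0.829) − F(0.670) = 0.60 gives [0.670, 0.829].
For comparison, the equal-tailed interval is [0.653, 0.814]; the HPD is narrower and shifted toward the mode.

[0.670, 0.829]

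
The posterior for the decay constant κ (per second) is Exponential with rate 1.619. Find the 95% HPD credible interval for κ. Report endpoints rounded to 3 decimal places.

The exponential density is strictly decreasing on [0, ∞), so the HPD interval is anchored at 0: [0, q] with P(κ ≤ q) = 0.95.
q = −ln(1 − 0.95) / 1.619 = 2.9957 / 1.619 = 1.850.

[0.000, 1.850]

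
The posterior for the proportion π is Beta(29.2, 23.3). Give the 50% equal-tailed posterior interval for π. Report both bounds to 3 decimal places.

Posterior: Beta(29.2, 23.3).
Equal-tailed 50% interval: the 0.25 and 0.75 quantiles of Beta(29.2, 23.3).
Posterior mean ≈ 0.556, SD ≈ 0.068; a Normal approximation gives roughly [0.510, 0.602].
Exact: F⁻¹(0.25) = 0.510; F⁻¹(0.75) = 0.603.

[0.510, 0.603]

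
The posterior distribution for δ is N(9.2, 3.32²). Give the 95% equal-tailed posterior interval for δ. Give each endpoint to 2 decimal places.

[2.69, 15.71]

The posterior is symmetric, so the 95% equal-tailed interval is δ = 9.2 ± z·3.32 with z = 1.960.
Half-width: 1.960 × 3.32 = 6.51.
9.2 − 6.51 = 2.69; 9.2 + 6.51 = 15.71.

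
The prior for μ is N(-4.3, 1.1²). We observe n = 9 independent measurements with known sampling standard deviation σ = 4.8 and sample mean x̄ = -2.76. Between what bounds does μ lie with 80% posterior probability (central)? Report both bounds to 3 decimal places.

Posterior precision = 1/1.1² + 9/4.8² = 0.8264 + 0.3906 = 1.2171, so posterior SD = 0.9064.
Posterior mean = (-4.3/1.1² + 9·-2.76/4.8²) / 1.2171 = -3.8057.
Interval: -3.8057 ± 1.282 × 0.9064 → [-4.967, -2.644].

[-4.967, -2.644]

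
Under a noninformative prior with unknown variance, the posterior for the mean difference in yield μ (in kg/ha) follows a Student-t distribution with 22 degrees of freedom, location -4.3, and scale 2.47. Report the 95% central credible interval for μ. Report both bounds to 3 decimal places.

[-9.422, 0.822]

The t_22 distribution is symmetric; the 95% interval is -4.3 ± t·2.47 with t_{0.975,22} = 2.074.
Half-width: 2.074 × 2.47 = 5.122.
-4.3 − 5.122 = -9.422; -4.3 + 5.122 = 0.822.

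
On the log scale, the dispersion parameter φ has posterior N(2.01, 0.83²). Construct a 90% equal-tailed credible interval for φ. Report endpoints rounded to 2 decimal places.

[1.91, 29.23]

On the log scale the 90% interval is 2.01 ± 1.645 × 0.83 = [0.6448, 3.3752].
Exponentiate: [e^0.6448, e^3.3752] = [1.91, 29.23].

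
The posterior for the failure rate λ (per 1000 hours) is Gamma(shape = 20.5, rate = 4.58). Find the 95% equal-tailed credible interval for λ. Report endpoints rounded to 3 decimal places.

[2.753, 6.611]

Posterior: Gamma(shape 20.5, rate 4.58).
Equal-tailed 95% interval: Gamma(20.5, 4.58) quantiles at 0.025 and 0.975.
Posterior mean ≈ 4.476, SD ≈ 0.989; a Normal approximation gives roughly [2.538, 6.414].
Exact: lower = 2.753; upper = 6.611.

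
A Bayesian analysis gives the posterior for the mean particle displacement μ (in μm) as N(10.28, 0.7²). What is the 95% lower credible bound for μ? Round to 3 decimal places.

Need L with P(μ ≥ L) = 0.95: L = 10.28 − z_{0.05}·0.7.
z = 1.645; L = 10.28 − 1.645 × 0.7 = 9.129.

9.129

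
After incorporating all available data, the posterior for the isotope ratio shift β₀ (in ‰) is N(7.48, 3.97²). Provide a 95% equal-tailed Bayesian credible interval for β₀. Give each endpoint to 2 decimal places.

The posterior is symmetric, so the 95% equal-tailed interval is β₀ = 7.48 ± z·3.97 with z = 1.960.
Half-width: 1.960 × 3.97 = 7.78.
7.48 − 7.78 = -0.30; 7.48 + 7.78 = 15.26.

[-0.30, 15.26]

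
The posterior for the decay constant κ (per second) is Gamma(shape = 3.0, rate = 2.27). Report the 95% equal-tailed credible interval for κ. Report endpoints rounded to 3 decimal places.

Posterior: Gamma(shape 3.0, rate 2.27).
Equal-tailed 95% interval: Gamma(3.0, 2.27) quantiles at 0.025 and 0.975.
Posterior mean ≈ 1.322, SD ≈ 0.763; a Normal approximation gives roughly [-0.174, 2.817].
Exact: lower = 0.273; upper = 3.183.

[0.273, 3.183]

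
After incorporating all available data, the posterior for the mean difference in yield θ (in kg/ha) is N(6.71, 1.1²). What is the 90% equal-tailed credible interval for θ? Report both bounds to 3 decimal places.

The posterior is symmetric, so the 90% equal-tailed interval is θ = 6.71 ± z·1.1 with z = 1.645.
Half-width: 1.645 × 1.1 = 1.809.
6.71 − 1.809 = 4.901; 6.71 + 1.809 = 8.519.

[4.901, 8.519]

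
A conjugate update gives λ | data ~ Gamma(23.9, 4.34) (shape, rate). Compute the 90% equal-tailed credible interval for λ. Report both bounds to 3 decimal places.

[3.794, 7.481]

Posterior: Gamma(shape 23.9, rate 4.34).
Equal-tailed 90% interval: Gamma(23.9, 4.34) quantiles at 0.05 and 0.95.
Posterior mean ≈ 5.507, SD ≈ 1.126; a Normal approximation gives roughly [3.654, 7.360].
Exact: lower = 3.794; upper = 7.481.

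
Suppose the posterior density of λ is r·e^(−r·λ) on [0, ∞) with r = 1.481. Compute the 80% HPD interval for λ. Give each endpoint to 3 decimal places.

[0.000, 1.087]

The exponential density is strictly decreasing on [0, ∞), so the HPD interval is anchored at 0: [0, q] with P(λ ≤ q) = 0.80.
q = −ln(1 − 0.80) / 1.481 = 1.6094 / 1.481 = 1.087.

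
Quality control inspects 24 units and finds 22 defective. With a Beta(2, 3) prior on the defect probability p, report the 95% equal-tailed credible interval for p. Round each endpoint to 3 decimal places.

Posterior: Beta(2+22, 3+2) = Beta(24, 5).
Equal-tailed 95% interval: the 0.025 and 0.975 quantiles of Beta(24, 5).
Posterior mean ≈ 0.828, SD ≈ 0.069; a Normal approximation gives roughly [0.692, 0.963].
Exact: F⁻¹(0.025) = 0.673; F⁻¹(0.975) = 0.939.

[0.673, 0.939]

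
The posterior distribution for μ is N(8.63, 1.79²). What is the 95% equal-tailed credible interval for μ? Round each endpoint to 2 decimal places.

The posterior is symmetric, so the 95% equal-tailed interval is μ = 8.63 ± z·1.79 with z = 1.960.
Half-width: 1.960 × 1.79 = 3.51.
8.63 − 3.51 = 5.12; 8.63 + 3.51 = 12.14.

[5.12, 12.14]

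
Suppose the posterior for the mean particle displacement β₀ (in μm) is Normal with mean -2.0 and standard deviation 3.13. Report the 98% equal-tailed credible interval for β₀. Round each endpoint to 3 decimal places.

[-9.281, 5.281]

The posterior is symmetric, so the 98% equal-tailed interval is β₀ = -2.0 ± z·3.13 with z = 2.326.
Half-width: 2.326 × 3.13 = 7.281.
-2.0 − 7.281 = -9.281; -2.0 + 7.281 = 5.281.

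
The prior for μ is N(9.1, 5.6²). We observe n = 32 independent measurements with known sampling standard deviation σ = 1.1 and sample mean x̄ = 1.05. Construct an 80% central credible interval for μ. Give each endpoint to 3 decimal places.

[0.811, 1.309]

Posterior precision = 1/5.6² + 32/1.1² = 0.0319 + 26.4463 = 26.4782, so posterior SD = 0.1943.
Posterior mean = (9.1/5.6² + 32·1.05/1.1²) / 26.4782 = 1.0597.
Interval: 1.0597 ± 1.282 × 0.1943 → [0.811, 1.309].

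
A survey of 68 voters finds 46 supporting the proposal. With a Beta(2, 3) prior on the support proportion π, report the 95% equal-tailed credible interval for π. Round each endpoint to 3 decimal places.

[0.546, 0.761]

Posterior: Beta(2+46, 3+22) = Beta(48, 25).
Equal-tailed 95% interval: the 0.025 and 0.975 quantiles of Beta(48, 25).
Posterior mean ≈ 0.658, SD ≈ 0.055; a Normal approximation gives roughly [0.549, 0.766].
Exact: F⁻¹(0.025) = 0.546; F⁻¹(0.975) = 0.761.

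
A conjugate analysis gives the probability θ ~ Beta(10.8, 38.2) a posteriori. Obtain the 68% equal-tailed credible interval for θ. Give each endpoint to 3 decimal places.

[0.162, 0.279]

Posterior: Beta(10.8, 38.2).
Equal-tailed 68% interval: the 0.16 and 0.84 quantiles of Beta(10.8, 38.2).
Posterior mean ≈ 0.220, SD ≈ 0.059; a Normal approximation gives roughly [0.162, 0.279].
Exact: F⁻¹(0.16) = 0.162; F⁻¹(0.84) = 0.279.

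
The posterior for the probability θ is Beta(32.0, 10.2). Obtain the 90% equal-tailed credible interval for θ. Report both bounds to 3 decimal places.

[0.644, 0.858]

Posterior: Beta(32.0, 10.2).
Equal-tailed 90% interval: the 0.05 and 0.95 quantiles of Beta(32.0, 10.2).
Posterior mean ≈ 0.758, SD ≈ 0.065; a Normal approximation gives roughly [0.651, 0.865].
Exact: F⁻¹(0.05) = 0.644; F⁻¹(0.95) = 0.858.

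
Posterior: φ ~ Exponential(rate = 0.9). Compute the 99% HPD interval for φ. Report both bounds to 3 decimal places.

[0.000, 5.117]

The exponential density is strictly decreasing on [0, ∞), so the HPD interval is anchored at 0: [0, q] with P(φ ≤ q) = 0.99.
q = −ln(1 − 0.99) / 0.9 = 4.6052 / 0.9 = 5.117.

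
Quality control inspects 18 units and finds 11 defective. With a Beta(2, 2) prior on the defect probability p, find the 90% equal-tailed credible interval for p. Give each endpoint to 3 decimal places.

Posterior: Beta(2+11, 2+7) = Beta(13, 9).
Equal-tailed 90% interval: the 0.05 and 0.95 quantiles of Beta(13, 9).
Posterior mean ≈ 0.591, SD ≈ 0.103; a Normal approximation gives roughly [0.422, 0.760].
Exact: F⁻¹(0.05) = 0.417; F⁻¹(0.95) = 0.755.

[0.417, 0.755]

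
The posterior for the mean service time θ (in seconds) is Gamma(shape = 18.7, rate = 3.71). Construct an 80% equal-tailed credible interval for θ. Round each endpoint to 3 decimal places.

Posterior: Gamma(shape 18.7, rate 3.71).
Equal-tailed 80% interval: Gamma(18.7, 3.71) quantiles at 0.1 and 0.9.
Posterior mean ≈ 5.040, SD ≈ 1.166; a Normal approximation gives roughly [3.547, 6.534].
Exact: lower = 3.616; upper = 6.580.

[3.616, 6.580]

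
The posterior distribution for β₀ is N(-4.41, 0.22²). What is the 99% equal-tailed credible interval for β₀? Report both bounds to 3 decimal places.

[-4.977, -3.843]

The posterior is symmetric, so the 99% equal-tailed interval is β₀ = -4.41 ± z·0.22 with z = 2.576.
Half-width: 2.576 × 0.22 = 0.567.
-4.41 − 0.567 = -4.977; -4.41 + 0.567 = -3.843.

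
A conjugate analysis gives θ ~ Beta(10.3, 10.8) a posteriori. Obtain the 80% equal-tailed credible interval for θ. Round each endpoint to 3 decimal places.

Posterior: Beta(10.3, 10.8).
Equal-tailed 80% interval: the 0.1 and 0.9 quantiles of Beta(10.3, 10.8).
Posterior mean ≈ 0.488, SD ≈ 0.106; a Normal approximation gives roughly [0.352, 0.624].
Exact: F⁻¹(0.1) = 0.350; F⁻¹(0.9) = 0.627.

[0.350, 0.627]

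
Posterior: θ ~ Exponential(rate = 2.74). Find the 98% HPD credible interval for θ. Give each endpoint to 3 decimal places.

The exponential density is strictly decreasing on [0, ∞), so the HPD interval is anchored at 0: [0, q] with P(θ ≤ q) = 0.98.
q = −ln(1 − 0.98) / 2.74 = 3.9120 / 2.74 = 1.428.

[0.000, 1.428]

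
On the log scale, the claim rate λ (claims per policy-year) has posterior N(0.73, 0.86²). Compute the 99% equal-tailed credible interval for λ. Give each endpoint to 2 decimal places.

On the log scale the 99% interval is 0.73 ± 2.576 × 0.86 = [-1.4852, 2.9452].
Exponentiate: [e^-1.4852, e^2.9452] = [0.23, 19.01].

[0.23, 19.01]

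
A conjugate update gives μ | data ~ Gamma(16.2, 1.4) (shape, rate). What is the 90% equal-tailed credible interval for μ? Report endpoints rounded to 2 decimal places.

Posterior: Gamma(shape 16.2, rate 1.4).
Equal-tailed 90% interval: Gamma(16.2, 1.4) quantiles at 0.05 and 0.95.
Posterior mean ≈ 11.57, SD ≈ 2.87; a Normal approximation gives roughly [6.84, 16.30].
Exact: lower = 7.28; upper = 16.67.

[7.28, 16.67]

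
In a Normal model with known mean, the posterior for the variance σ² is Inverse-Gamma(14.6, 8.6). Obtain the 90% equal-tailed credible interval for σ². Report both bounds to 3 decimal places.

[0.402, 0.963]

Inverse-Gamma(14.6, 8.6) quantiles: F⁻¹(0.05) and F⁻¹(0.95).
Equivalently, 1/σ² ~ Gamma(14.6, rate = 8.6); invert its 0.95 and 0.05 quantiles.
Posterior mean ≈ 0.632, SD ≈ 0.178; a Normal approximation gives roughly [0.339, 0.925].
Exact: lower = 0.402; upper = 0.963.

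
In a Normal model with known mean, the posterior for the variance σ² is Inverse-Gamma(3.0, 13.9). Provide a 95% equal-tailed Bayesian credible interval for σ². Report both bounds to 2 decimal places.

[1.92, 22.47]

Inverse-Gamma(3.0, 13.9) quantiles: F⁻¹(0.025) and F⁻¹(0.975).
Equivalently, 1/σ² ~ Gamma(3.0, rate = 13.9); invert its 0.975 and 0.025 quantiles.
Posterior mean ≈ 6.95, SD ≈ 6.95; a Normal approximation gives roughly [-6.67, 20.57].
Exact: lower = 1.92; upper = 22.47.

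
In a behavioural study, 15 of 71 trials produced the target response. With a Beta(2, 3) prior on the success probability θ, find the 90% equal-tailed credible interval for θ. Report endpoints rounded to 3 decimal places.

[0.150, 0.306]

Posterior: Beta(2+15, 3+56) = Beta(17, 59).
Equal-tailed 90% interval: the 0.05 and 0.95 quantiles of Beta(17, 59).
Posterior mean ≈ 0.224, SD ≈ 0.047; a Normal approximation gives roughly [0.146, 0.302].
Exact: F⁻¹(0.05) = 0.150; F⁻¹(0.95) = 0.306.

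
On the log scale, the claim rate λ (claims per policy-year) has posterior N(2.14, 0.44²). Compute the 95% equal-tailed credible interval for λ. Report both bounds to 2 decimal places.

On the log scale the 95% interval is 2.14 ± 1.960 × 0.44 = [1.2776, 3.0024].
Exponentiate: [e^1.2776, e^3.0024] = [3.59, 20.13].

[3.59, 20.13]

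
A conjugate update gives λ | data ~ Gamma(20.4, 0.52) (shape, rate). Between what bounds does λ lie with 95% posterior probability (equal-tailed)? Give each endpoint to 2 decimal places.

Posterior: Gamma(shape 20.4, rate 0.52).
Equal-tailed 95% interval: Gamma(20.4, 0.52) quantiles at 0.025 and 0.975.
Posterior mean ≈ 39.23, SD ≈ 8.69; a Normal approximation gives roughly [22.21, 56.25].
Exact: lower = 24.09; upper = 58.00.

[24.09, 58.00]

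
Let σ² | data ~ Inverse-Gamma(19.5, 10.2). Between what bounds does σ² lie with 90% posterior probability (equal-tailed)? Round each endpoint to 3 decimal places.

[0.374, 0.794]

Inverse-Gamma(19.5, 10.2) quantiles: F⁻¹(0.05) and F⁻¹(0.95).
Equivalently, 1/σ² ~ Gamma(19.5, rate = 10.2); invert its 0.95 and 0.05 quantiles.
Posterior mean ≈ 0.551, SD ≈ 0.132; a Normal approximation gives roughly [0.335, 0.768].
Exact: lower = 0.374; upper = 0.794.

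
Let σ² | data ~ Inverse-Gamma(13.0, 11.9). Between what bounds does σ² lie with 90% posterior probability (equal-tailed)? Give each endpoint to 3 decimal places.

Inverse-Gamma(13.0, 11.9) quantiles: F⁻¹(0.05) and F⁻¹(0.95).
Equivalently, 1/σ² ~ Gamma(13.0, rate = 11.9); invert its 0.95 and 0.05 quantiles.
Posterior mean ≈ 0.992, SD ≈ 0.299; a Normal approximation gives roughly [0.500, 1.483].
Exact: lower = 0.612; upper = 1.548.

[0.612, 1.548]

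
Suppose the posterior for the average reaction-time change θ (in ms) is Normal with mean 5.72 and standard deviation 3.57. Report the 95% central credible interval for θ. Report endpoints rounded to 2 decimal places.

[-1.28, 12.72]

The posterior is symmetric, so the 95% equal-tailed interval is θ = 5.72 ± z·3.57 with z = 1.960.
Half-width: 1.960 × 3.57 = 7.00.
5.72 − 7.00 = -1.28; 5.72 + 7.00 = 12.72.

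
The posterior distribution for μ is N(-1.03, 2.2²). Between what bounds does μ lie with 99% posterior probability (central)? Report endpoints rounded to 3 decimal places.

[-6.697, 4.637]

The posterior is symmetric, so the 99% equal-tailed interval is μ = -1.03 ± z·2.2 with z = 2.576.
Half-width: 2.576 × 2.2 = 5.667.
-1.03 − 5.667 = -6.697; -1.03 + 5.667 = 4.637.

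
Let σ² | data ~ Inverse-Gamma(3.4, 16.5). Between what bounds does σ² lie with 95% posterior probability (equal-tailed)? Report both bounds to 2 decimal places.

Inverse-Gamma(3.4, 16.5) quantiles: F⁻¹(0.025) and F⁻¹(0.975).
Equivalently, 1/σ² ~ Gamma(3.4, rate = 16.5); invert its 0.975 and 0.025 quantiles.
Posterior mean ≈ 6.88, SD ≈ 5.81; a Normal approximation gives roughly [-4.51, 18.26].
Exact: lower = 2.10; upper = 20.68.

[2.10, 20.68]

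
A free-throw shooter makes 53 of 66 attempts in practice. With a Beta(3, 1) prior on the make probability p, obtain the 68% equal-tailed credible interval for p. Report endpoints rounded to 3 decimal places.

Posterior: Beta(3+53, 1+13) = Beta(56, 14).
Equal-tailed 68% interval: the 0.16 and 0.84 quantiles of Beta(56, 14).
Posterior mean ≈ 0.800, SD ≈ 0.047; a Normal approximation gives roughly [0.753, 0.847].
Exact: F⁻¹(0.16) = 0.753; F⁻¹(0.84) = 0.847.

[0.753, 0.847]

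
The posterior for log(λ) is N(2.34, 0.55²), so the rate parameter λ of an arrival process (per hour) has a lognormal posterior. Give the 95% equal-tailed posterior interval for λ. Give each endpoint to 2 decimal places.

On the log scale the 95% interval is 2.34 ± 1.960 × 0.55 = [1.2620, 3.4180].
Exponentiate: [e^1.2620, e^3.4180] = [3.53, 30.51].

[3.53, 30.51]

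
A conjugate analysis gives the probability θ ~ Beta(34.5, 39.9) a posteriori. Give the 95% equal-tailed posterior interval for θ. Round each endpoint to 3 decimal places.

[0.352, 0.577]

Posterior: Beta(34.5, 39.9).
Equal-tailed 95% interval: the 0.025 and 0.975 quantiles of Beta(34.5, 39.9).
Posterior mean ≈ 0.464, SD ≈ 0.057; a Normal approximation gives roughly [0.351, 0.576].
Exact: F⁻¹(0.025) = 0.352; F⁻¹(0.975) = 0.577.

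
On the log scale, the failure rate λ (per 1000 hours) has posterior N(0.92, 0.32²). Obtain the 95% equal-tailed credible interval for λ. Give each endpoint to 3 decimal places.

[1.340, 4.698]

On the log scale the 95% interval is 0.92 ± 1.960 × 0.32 = [0.2928, 1.5472].
Exponentiate: [e^0.2928, e^1.5472] = [1.340, 4.698].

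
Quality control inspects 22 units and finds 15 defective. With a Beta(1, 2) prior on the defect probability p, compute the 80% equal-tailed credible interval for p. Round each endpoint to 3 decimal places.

[0.516, 0.759]

Posterior: Beta(1+15, 2+7) = Beta(16, 9).
Equal-tailed 80% interval: the 0.1 and 0.9 quantiles of Beta(16, 9).
Posterior mean ≈ 0.640, SD ≈ 0.094; a Normal approximation gives roughly [0.519, 0.761].
Exact: F⁻¹(0.1) = 0.516; F⁻¹(0.9) = 0.759.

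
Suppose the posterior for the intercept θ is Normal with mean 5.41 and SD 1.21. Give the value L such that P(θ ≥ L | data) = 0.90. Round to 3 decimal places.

Need L with P(θ ≥ L) = 0.90: L = 5.41 − z_{0.1}·1.21.
z = 1.282; L = 5.41 − 1.282 × 1.21 = 3.859.

3.859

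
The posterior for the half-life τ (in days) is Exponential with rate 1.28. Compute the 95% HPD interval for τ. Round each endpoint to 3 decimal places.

The exponential density is strictly decreasing on [0, ∞), so the HPD interval is anchored at 0: [0, q] with P(τ ≤ q) = 0.95.
q = −ln(1 − 0.95) / 1.28 = 2.9957 / 1.28 = 2.340.

[0.000, 2.340]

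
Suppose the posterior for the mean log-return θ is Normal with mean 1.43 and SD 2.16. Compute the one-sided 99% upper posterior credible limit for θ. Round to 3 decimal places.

6.455

Need U with P(θ ≤ U) = 0.99: U = 1.43 + z_{0.01}·2.16.
z = 2.326; U = 1.43 + 2.326 × 2.16 = 6.455.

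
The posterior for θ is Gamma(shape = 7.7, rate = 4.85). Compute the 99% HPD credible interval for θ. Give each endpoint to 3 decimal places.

[0.413, 3.274]

The posterior is unimodal and skewed, so the HPD interval has equal density at both endpoints and is the shortest 99% interval.
Solving f(0.413) = f(3.274) with F(3.274) − F(0.413) = 0.99 gives [0.413, 3.274].
For comparison, the equal-tailed interval is [0.496, 3.442]; the HPD is narrower and shifted toward the mode.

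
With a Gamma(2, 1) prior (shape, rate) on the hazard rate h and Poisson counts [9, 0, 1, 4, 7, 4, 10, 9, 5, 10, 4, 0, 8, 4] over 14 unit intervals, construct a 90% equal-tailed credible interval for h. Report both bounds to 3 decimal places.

[4.210, 6.132]

Posterior: Gamma(2+75, 1+14) = Gamma(77, 15) (shape, rate).
Equal-tailed 90% interval: Gamma(77, 15) quantiles at 0.05 and 0.95.
Posterior mean ≈ 5.133, SD ≈ 0.585; a Normal approximation gives roughly [4.171, 6.096].
Exact: lower = 4.210; upper = 6.132.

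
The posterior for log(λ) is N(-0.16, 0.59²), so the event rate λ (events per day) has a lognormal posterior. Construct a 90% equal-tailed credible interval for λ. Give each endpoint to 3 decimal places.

On the log scale the 90% interval is -0.16 ± 1.645 × 0.59 = [-1.1305, 0.8105].
Exponentiate: [e^-1.1305, e^0.8105] = [0.323, 2.249].

[0.323, 2.249]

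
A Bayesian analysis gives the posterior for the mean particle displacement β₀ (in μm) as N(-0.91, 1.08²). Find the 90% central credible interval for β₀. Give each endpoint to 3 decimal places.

The posterior is symmetric, so the 90% equal-tailed interval is β₀ = -0.91 ± z·1.08 with z = 1.645.
Half-width: 1.645 × 1.08 = 1.776.
-0.91 − 1.776 = -2.686; -0.91 + 1.776 = 0.866.

[-2.686, 0.866]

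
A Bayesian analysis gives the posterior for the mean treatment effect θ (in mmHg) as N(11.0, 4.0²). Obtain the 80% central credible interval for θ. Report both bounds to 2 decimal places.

The posterior is symmetric, so the 80% equal-tailed interval is θ = 11.0 ± z·4.0 with z = 1.282.
Half-width: 1.282 × 4.0 = 5.13.
11.0 − 5.13 = 5.87; 11.0 + 5.13 = 16.13.

[5.87, 16.13]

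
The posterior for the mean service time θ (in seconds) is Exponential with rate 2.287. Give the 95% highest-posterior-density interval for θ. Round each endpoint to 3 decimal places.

[0.000, 1.310]

The exponential density is strictly decreasing on [0, ∞), so the HPD interval is anchored at 0: [0, q] with P(θ ≤ q) = 0.95.
q = −ln(1 − 0.95) / 2.287 = 2.9957 / 2.287 = 1.310.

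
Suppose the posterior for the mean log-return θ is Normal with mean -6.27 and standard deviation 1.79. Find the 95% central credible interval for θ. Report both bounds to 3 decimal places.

The posterior is symmetric, so the 95% equal-tailed interval is θ = -6.27 ± z·1.79 with z = 1.960.
Half-width: 1.960 × 1.79 = 3.508.
-6.27 − 3.508 = -9.778; -6.27 + 3.508 = -2.762.

[-9.778, -2.762]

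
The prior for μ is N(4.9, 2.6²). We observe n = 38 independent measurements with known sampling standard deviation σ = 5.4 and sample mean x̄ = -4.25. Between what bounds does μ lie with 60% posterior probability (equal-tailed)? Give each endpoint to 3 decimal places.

[-4.016, -2.619]

Posterior precision = 1/2.6² + 38/5.4² = 0.1479 + 1.3032 = 1.4511, so posterior SD = 0.8301.
Posterior mean = (4.9/2.6² + 38·-4.25/5.4²) / 1.4511 = -3.3172.
Interval: -3.3172 ± 0.842 × 0.8301 → [-4.016, -2.619].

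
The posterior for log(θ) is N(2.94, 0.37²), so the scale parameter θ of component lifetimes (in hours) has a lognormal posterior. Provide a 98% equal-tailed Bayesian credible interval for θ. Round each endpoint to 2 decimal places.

[8.00, 44.73]

On the log scale the 98% interval is 2.94 ± 2.326 × 0.37 = [2.0793, 3.8007].
Exponentiate: [e^2.0793, e^3.8007] = [8.00, 44.73].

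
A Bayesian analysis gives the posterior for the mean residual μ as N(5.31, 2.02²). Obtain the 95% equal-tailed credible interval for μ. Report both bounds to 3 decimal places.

[1.351, 9.269]

The posterior is symmetric, so the 95% equal-tailed interval is μ = 5.31 ± z·2.02 with z = 1.960.
Half-width: 1.960 × 2.02 = 3.959.
5.31 − 3.959 = 1.351; 5.31 + 3.959 = 9.269.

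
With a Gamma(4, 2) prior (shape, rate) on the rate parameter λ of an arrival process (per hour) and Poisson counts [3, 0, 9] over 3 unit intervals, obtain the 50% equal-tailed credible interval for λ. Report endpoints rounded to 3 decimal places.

Posterior: Gamma(4+12, 2+3) = Gamma(16, 5) (shape, rate).
Equal-tailed 50% interval: Gamma(16, 5) quantiles at 0.25 and 0.75.
Posterior mean ≈ 3.200, SD ≈ 0.800; a Normal approximation gives roughly [2.660, 3.740].
Exact: lower = 2.630; upper = 3.697.

[2.630, 3.697]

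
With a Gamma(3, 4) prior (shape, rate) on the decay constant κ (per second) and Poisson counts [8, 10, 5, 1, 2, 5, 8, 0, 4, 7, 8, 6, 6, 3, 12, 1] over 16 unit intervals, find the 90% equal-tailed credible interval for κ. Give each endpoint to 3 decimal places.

[3.704, 5.253]

Posterior: Gamma(3+86, 4+16) = Gamma(89, 20) (shape, rate).
Equal-tailed 90% interval: Gamma(89, 20) quantiles at 0.05 and 0.95.
Posterior mean ≈ 4.450, SD ≈ 0.472; a Normal approximation gives roughly [3.674, 5.226].
Exact: lower = 3.704; upper = 5.253.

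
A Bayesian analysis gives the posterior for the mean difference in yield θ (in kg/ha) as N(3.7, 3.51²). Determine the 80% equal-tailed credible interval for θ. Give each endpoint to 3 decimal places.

[-0.798, 8.198]

The posterior is symmetric, so the 80% equal-tailed interval is θ = 3.7 ± z·3.51 with z = 1.282.
Half-width: 1.282 × 3.51 = 4.498.
3.7 − 4.498 = -0.798; 3.7 + 4.498 = 8.198.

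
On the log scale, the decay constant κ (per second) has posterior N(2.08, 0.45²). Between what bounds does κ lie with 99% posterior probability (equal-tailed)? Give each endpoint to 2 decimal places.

On the log scale the 99% interval is 2.08 ± 2.576 × 0.45 = [0.9209, 3.2391].
Exponentiate: [e^0.9209, e^3.2391] = [2.51, 25.51].

[2.51, 25.51]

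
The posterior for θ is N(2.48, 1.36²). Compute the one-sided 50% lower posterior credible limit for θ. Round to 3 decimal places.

Need L with P(θ ≥ L) = 0.50: L = 2.48 − z_{0.5}·1.36.
z = 0.000; L = 2.48 − 0.000 × 1.36 = 2.480.

2.480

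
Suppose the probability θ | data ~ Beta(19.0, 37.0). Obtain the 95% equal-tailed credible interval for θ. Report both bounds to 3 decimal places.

Posterior: Beta(19.0, 37.0).
Equal-tailed 95% interval: the 0.025 and 0.975 quantiles of Beta(19.0, 37.0).
Posterior mean ≈ 0.339, SD ≈ 0.063; a Normal approximation gives roughly [0.216, 0.462].
Exact: F⁻¹(0.025) = 0.222; F⁻¹(0.975) = 0.467.

[0.222, 0.467]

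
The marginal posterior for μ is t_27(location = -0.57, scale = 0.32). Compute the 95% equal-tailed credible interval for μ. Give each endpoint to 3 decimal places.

[-1.227, 0.087]

The t_27 distribution is symmetric; the 95% interval is -0.57 ± t·0.32 with t_{0.975,27} = 2.052.
Half-width: 2.052 × 0.32 = 0.657.
-0.57 − 0.657 = -1.227; -0.57 + 0.657 = 0.087.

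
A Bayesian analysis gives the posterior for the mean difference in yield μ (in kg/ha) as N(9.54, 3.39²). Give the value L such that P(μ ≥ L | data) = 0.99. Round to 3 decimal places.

Need L with P(μ ≥ L) = 0.99: L = 9.54 − z_{0.01}·3.39.
z = 2.326; L = 9.54 − 2.326 × 3.39 = 1.654.

1.654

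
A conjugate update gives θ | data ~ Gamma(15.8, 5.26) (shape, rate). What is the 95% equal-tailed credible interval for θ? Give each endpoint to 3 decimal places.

[1.710, 4.656]

Posterior: Gamma(shape 15.8, rate 5.26).
Equal-tailed 95% interval: Gamma(15.8, 5.26) quantiles at 0.025 and 0.975.
Posterior mean ≈ 3.004, SD ≈ 0.756; a Normal approximation gives roughly [1.523, 4.485].
Exact: lower = 1.710; upper = 4.656.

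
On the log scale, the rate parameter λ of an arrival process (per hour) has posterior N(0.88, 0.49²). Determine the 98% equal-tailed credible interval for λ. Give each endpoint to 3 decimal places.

On the log scale the 98% interval is 0.88 ± 2.326 × 0.49 = [-0.2599, 2.0199].
Exponentiate: [e^-0.2599, e^2.0199] = [0.771, 7.538].

[0.771, 7.538]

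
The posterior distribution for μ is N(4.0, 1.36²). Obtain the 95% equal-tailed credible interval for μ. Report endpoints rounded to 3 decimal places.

The posterior is symmetric, so the 95% equal-tailed interval is μ = 4.0 ± z·1.36 with z = 1.960.
Half-width: 1.960 × 1.36 = 2.666.
4.0 − 2.666 = 1.334; 4.0 + 2.666 = 6.666.

[1.334, 6.666]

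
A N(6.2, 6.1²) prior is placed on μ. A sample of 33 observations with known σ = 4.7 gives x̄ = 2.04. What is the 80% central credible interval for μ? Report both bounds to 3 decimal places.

[1.074, 3.153]

Posterior precision = 1/6.1² + 33/4.7² = 0.0269 + 1.4939 = 1.5208, so posterior SD = 0.8109.
Posterior mean = (6.2/6.1² + 33·2.04/4.7²) / 1.5208 = 2.1135.
Interval: 2.1135 ± 1.282 × 0.8109 → [1.074, 3.153].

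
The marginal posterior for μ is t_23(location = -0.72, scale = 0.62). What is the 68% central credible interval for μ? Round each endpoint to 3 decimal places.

[-1.350, -0.090]

The t_23 distribution is symmetric; the 68% interval is -0.72 ± t·0.62 with t_{0.84,23} = 1.016.
Half-width: 1.016 × 0.62 = 0.630.
-0.72 − 0.630 = -1.350; -0.72 + 0.630 = -0.090.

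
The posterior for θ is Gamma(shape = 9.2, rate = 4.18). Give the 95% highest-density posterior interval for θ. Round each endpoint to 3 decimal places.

[0.898, 3.647]

The posterior is unimodal and skewed, so the HPD interval has equal density at both endpoints and is the shortest 95% interval.
Solving f(0.898) = f(3.647) with F(3.647) − F(0.898) = 0.95 gives [0.898, 3.647].
For comparison, the equal-tailed interval is [1.017, 3.835]; the HPD is narrower and shifted toward the mode.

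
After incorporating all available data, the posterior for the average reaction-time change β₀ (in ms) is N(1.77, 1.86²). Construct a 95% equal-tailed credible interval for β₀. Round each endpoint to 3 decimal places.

[-1.876, 5.416]

The posterior is symmetric, so the 95% equal-tailed interval is β₀ = 1.77 ± z·1.86 with z = 1.960.
Half-width: 1.960 × 1.86 = 3.646.
1.77 − 3.646 = -1.876; 1.77 + 3.646 = 5.416.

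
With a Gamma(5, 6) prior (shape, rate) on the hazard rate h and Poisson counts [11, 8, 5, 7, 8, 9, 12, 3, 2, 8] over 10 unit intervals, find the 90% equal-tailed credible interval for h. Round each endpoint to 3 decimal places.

Posterior: Gamma(5+73, 6+10) = Gamma(78, 16) (shape, rate).
Equal-tailed 90% interval: Gamma(78, 16) quantiles at 0.05 and 0.95.
Posterior mean ≈ 4.875, SD ≈ 0.552; a Normal approximation gives roughly [3.967, 5.783].
Exact: lower = 4.004; upper = 5.817.

[4.004, 5.817]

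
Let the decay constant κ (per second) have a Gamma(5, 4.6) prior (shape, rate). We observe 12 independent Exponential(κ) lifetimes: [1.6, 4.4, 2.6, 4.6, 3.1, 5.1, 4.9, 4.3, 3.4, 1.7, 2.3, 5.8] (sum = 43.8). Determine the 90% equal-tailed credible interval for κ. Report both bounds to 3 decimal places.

[0.224, 0.502]

Posterior: Gamma(5+12, 4.6+43.8) = Gamma(17, 48.4) (shape, rate).
Equal-tailed 90% interval: Gamma(17, 48.4) quantiles at 0.05 and 0.95.
Posterior mean ≈ 0.351, SD ≈ 0.085; a Normal approximation gives roughly [0.211, 0.491].
Exact: lower = 0.224; upper = 0.502.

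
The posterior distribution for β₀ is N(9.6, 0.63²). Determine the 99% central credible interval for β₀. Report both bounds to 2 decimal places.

[7.98, 11.22]

The posterior is symmetric, so the 99% equal-tailed interval is β₀ = 9.6 ± z·0.63 with z = 2.576.
Half-width: 2.576 × 0.63 = 1.62.
9.6 − 1.62 = 7.98; 9.6 + 1.62 = 11.22.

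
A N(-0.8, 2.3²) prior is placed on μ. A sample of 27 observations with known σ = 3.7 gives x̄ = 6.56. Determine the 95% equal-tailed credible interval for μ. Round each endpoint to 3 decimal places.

[4.583, 7.249]

Posterior precision = 1/2.3² + 27/3.7² = 0.1890 + 1.9722 = 2.1613, so posterior SD = 0.6802.
Posterior mean = (-0.8/2.3² + 27·6.56/3.7²) / 2.1613 = 5.9163.
Interval: 5.9163 ± 1.960 × 0.6802 → [4.583, 7.249].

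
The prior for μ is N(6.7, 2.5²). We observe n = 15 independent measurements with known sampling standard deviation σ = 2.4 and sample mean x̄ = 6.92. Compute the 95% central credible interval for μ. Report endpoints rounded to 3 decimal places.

Posterior precision = 1/2.5² + 15/2.4² = 0.1600 + 2.6042 = 2.7642, so posterior SD = 0.6015.
Posterior mean = (6.7/2.5² + 15·6.92/2.4²) / 2.7642 = 6.9073.
Interval: 6.9073 ± 1.960 × 0.6015 → [5.728, 8.086].

[5.728, 8.086]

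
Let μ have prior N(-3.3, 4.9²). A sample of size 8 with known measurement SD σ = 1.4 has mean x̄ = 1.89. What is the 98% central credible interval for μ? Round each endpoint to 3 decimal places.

[0.692, 2.983]

Posterior precision = 1/4.9² + 8/1.4² = 0.0416 + 4.0816 = 4.1233, so posterior SD = 0.4925.
Posterior mean = (-3.3/4.9² + 8·1.89/1.4²) / 4.1233 = 1.8376.
Interval: 1.8376 ± 2.326 × 0.4925 → [0.692, 2.983].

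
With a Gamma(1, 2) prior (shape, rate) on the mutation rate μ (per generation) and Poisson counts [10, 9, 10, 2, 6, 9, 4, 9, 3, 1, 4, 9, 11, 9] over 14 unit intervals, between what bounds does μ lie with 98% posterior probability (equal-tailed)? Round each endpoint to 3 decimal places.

[4.723, 7.586]

Posterior: Gamma(1+96, 2+14) = Gamma(97, 16) (shape, rate).
Equal-tailed 98% interval: Gamma(97, 16) quantiles at 0.01 and 0.99.
Posterior mean ≈ 6.062, SD ≈ 0.616; a Normal approximation gives roughly [4.631, 7.494].
Exact: lower = 4.723; upper = 7.586.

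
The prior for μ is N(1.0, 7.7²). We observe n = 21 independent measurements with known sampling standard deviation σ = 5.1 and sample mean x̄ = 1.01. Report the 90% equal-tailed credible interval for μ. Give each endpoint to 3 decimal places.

Posterior precision = 1/7.7² + 21/5.1² = 0.0169 + 0.8074 = 0.8242, so posterior SD = 1.1015.
Posterior mean = (1.0/7.7² + 21·1.01/5.1²) / 0.8242 = 1.0098.
Interval: 1.0098 ± 1.645 × 1.1015 → [-0.802, 2.822].

[-0.802, 2.822]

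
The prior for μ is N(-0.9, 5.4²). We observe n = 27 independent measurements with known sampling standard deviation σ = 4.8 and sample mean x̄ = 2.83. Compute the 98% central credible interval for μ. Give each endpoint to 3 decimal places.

[0.606, 4.842]

Posterior precision = 1/5.4² + 27/4.8² = 0.0343 + 1.1719 = 1.2062, so posterior SD = 0.9105.
Posterior mean = (-0.9/5.4² + 27·2.83/4.8²) / 1.2062 = 2.7239.
Interval: 2.7239 ± 2.326 × 0.9105 → [0.606, 4.842].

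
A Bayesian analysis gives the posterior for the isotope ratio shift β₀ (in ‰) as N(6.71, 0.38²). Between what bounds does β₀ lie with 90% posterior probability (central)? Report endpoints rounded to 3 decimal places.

The posterior is symmetric, so the 90% equal-tailed interval is β₀ = 6.71 ± z·0.38 with z = 1.645.
Half-width: 1.645 × 0.38 = 0.625.
6.71 − 0.625 = 6.085; 6.71 + 0.625 = 7.335.

[6.085, 7.335]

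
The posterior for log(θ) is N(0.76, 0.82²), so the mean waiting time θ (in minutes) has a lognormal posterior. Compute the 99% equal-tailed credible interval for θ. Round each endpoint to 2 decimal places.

On the log scale the 99% interval is 0.76 ± 2.576 × 0.82 = [-1.3522, 2.8722].
Exponentiate: [e^-1.3522, e^2.8722] = [0.26, 17.68].

[0.26, 17.68]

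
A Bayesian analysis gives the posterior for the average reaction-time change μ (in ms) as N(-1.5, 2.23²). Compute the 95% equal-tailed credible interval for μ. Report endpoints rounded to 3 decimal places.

The posterior is symmetric, so the 95% equal-tailed interval is μ = -1.5 ± z·2.23 with z = 1.960.
Half-width: 1.960 × 2.23 = 4.371.
-1.5 − 4.371 = -5.871; -1.5 + 4.371 = 2.871.

[-5.871, 2.871]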